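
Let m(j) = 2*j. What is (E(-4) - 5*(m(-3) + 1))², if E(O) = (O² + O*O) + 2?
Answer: 3481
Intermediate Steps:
E(O) = 2 + 2*O² (E(O) = (O² + O²) + 2 = 2*O² + 2 = 2 + 2*O²)
(E(-4) - 5*(m(-3) + 1))² = ((2 + 2*(-4)²) - 5*(2*(-3) + 1))² = ((2 + 2*16) - 5*(-6 + 1))² = ((2 + 32) - 5*(-5))² = (34 + 25)² = 59² = 3481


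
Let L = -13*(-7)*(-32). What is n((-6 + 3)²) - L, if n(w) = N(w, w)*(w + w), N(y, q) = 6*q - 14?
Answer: 3632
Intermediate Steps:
L = -2912 (L = 91*(-32) = -2912)
N(y, q) = -14 + 6*q
n(w) = 2*w*(-14 + 6*w) (n(w) = (-14 + 6*w)*(w + w) = (-14 + 6*w)*(2*w) = 2*w*(-14 + 6*w))
n((-6 + 3)²) - L = 4*(-6 + 3)²*(-7 + 3*(-6 + 3)²) - 1*(-2912) = 4*(-3)²*(-7 + 3*(-3)²) + 2912 = 4*9*(-7 + 3*9) + 2912 = 4*9*(-7 + 27) + 2912 = 4*9*20 + 2912 = 720 + 2912 = 3632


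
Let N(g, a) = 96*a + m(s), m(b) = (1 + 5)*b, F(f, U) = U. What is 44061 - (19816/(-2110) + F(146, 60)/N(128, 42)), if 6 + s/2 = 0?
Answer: 3068620303/69630 ≈ 44070.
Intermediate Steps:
s = -12 (s = -12 + 2*0 = -12 + 0 = -12)
m(b) = 6*b
N(g, a) = -72 + 96*a (N(g, a) = 96*a + 6*(-12) = 96*a - 72 = -72 + 96*a)
44061 - (19816/(-2110) + F(146, 60)/N(128, 42)) = 44061 - (19816/(-2110) + 60/(-72 + 96*42)) = 44061 - (19816*(-1/2110) + 60/(-72 + 4032)) = 44061 - (-9908/1055 + 60/3960) = 44061 - (-9908/1055 + 60*(1/3960)) = 44061 - (-9908/1055 + 1/66) = 44061 - 1*(-652873/69630) = 44061 + 652873/69630 = 3068620303/69630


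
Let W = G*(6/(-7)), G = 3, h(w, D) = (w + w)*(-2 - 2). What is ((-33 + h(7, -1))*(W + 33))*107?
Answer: -2028399/7 ≈ -2.8977e+5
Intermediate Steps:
h(w, D) = -8*w (h(w, D) = (2*w)*(-4) = -8*w)
W = -18/7 (W = 3*(6/(-7)) = 3*(6*(-⅐)) = 3*(-6/7) = -18/7 ≈ -2.5714)
((-33 + h(7, -1))*(W + 33))*107 = ((-33 - 8*7)*(-18/7 + 33))*107 = ((-33 - 56)*(213/7))*107 = -89*213/7*107 = -18957/7*107 = -2028399/7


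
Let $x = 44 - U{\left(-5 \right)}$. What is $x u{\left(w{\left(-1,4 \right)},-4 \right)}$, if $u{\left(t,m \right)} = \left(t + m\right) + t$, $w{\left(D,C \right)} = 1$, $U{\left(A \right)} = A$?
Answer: $-98$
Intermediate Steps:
$u{\left(t,m \right)} = m + 2 t$ ($u{\left(t,m \right)} = \left(m + t\right) + t = m + 2 t$)
$x = 49$ ($x = 44 - -5 = 44 + 5 = 49$)
$x u{\left(w{\left(-1,4 \right)},-4 \right)} = 49 \left(-4 + 2 \cdot 1\right) = 49 \left(-4 + 2\right) = 49 \left(-2\right) = -98$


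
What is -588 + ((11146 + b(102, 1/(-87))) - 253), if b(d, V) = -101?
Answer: 10204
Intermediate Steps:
-588 + ((11146 + b(102, 1/(-87))) - 253) = -588 + ((11146 - 101) - 253) = -588 + (11045 - 253) = -588 + 10792 = 10204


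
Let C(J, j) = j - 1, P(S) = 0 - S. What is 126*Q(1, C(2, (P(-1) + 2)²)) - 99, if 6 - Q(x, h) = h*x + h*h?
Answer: -8415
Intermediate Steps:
P(S) = -S
C(J, j) = -1 + j
Q(x, h) = 6 - h² - h*x (Q(x, h) = 6 - (h*x + h*h) = 6 - (h*x + h²) = 6 - (h² + h*x) = 6 + (-h² - h*x) = 6 - h² - h*x)
126*Q(1, C(2, (P(-1) + 2)²)) - 99 = 126*(6 - (-1 + (-1*(-1) + 2)²)² - 1*(-1 + (-1*(-1) + 2)²)*1) - 99 = 126*(6 - (-1 + (1 + 2)²)² - 1*(-1 + (1 + 2)²)*1) - 99 = 126*(6 - (-1 + 3²)² - 1*(-1 + 3²)*1) - 99 = 126*(6 - (-1 + 9)² - 1*(-1 + 9)*1) - 99 = 126*(6 - 1*8² - 1*8*1) - 99 = 126*(6 - 1*64 - 8) - 99 = 126*(6 - 64 - 8) - 99 = 126*(-66) - 99 = -8316 - 99 = -8415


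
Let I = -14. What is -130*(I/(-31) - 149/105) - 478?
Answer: -229304/651 ≈ -352.23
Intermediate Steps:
-130*(I/(-31) - 149/105) - 478 = -130*(-14/(-31) - 149/105) - 478 = -130*(-14*(-1/31) - 149*1/105) - 478 = -130*(14/31 - 149/105) - 478 = -130*(-3149/3255) - 478 = 81874/651 - 478 = -229304/651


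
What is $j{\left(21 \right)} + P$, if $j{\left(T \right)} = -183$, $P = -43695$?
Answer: $-43878$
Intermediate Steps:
$j{\left(21 \right)} + P = -183 - 43695 = -43878$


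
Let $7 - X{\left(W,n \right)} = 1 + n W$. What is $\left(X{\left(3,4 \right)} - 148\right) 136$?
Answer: $-20944$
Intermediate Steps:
$X{\left(W,n \right)} = 6 - W n$ ($X{\left(W,n \right)} = 7 - \left(1 + n W\right) = 7 - \left(1 + W n\right) = 6 - W n$)
$\left(X{\left(3,4 \right)} - 148\right) 136 = \left(\left(6 - 3 \cdot 4\right) - 148\right) 136 = \left(\left(6 - 12\right) - 148\right) 136 = \left(-6 - 148\right) 136 = \left(-154\right) 136 = -20944$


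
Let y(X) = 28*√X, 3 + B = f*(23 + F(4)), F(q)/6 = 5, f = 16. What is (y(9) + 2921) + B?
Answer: 3850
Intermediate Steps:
F(q) = 30 (F(q) = 6*5 = 30)
B = 845 (B = -3 + 16*(23 + 30) = -3 + 16*53 = -3 + 848 = 845)
(y(9) + 2921) + B = (28*√9 + 2921) + 845 = (28*3 + 2921) + 845 = (84 + 2921) + 845 = 3005 + 845 = 3850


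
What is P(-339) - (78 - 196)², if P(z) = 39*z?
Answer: -27145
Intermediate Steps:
P(-339) - (78 - 196)² = 39*(-339) - (78 - 196)² = -13221 - 1*(-118)² = -13221 - 1*13924 = -13221 - 13924 = -27145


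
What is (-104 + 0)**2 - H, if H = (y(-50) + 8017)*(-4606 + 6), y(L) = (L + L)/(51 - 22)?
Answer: 1069321464/29 ≈ 3.6873e+7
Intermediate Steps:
y(L) = 2*L/29 (y(L) = (2*L)/29 = (2*L)*(1/29) = 2*L/29)
H = -1069007800/29 (H = ((2/29)*(-50) + 8017)*(-4606 + 6) = (-100/29 + 8017)*(-4600) = (232393/29)*(-4600) = -1069007800/29 ≈ -3.6862e+7)
(-104 + 0)**2 - H = (-104 + 0)**2 - 1*(-1069007800/29) = (-104)**2 + 1069007800/29 = 10816 + 1069007800/29 = 1069321464/29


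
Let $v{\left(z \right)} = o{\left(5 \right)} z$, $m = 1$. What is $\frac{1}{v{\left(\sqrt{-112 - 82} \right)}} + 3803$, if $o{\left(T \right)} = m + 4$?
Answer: $3803 - \frac{i \sqrt{194}}{970} \approx 3803.0 - 0.014359 i$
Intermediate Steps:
$o{\left(T \right)} = 5$ ($o{\left(T \right)} = 1 + 4 = 5$)
$v{\left(z \right)} = 5 z$
$\frac{1}{v{\left(\sqrt{-112 - 82} \right)}} + 3803 = \frac{1}{5 \sqrt{-112 - 82}} + 3803 = \frac{1}{5 \sqrt{-194}} + 3803 = \frac{1}{5 i \sqrt{194}} + 3803 = - \frac{i \sqrt{194}}{970} + 3803 = 3803 - \frac{i \sqrt{194}}{970}$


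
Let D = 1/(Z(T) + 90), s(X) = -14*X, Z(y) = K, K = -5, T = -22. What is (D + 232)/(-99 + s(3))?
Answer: -19721/11985 ≈ -1.6455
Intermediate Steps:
Z(y) = -5
D = 1/85 (D = 1/(-5 + 90) = 1/85 ≈ 0.011765)
(D + 232)/(-99 + s(3)) = (1/85 + 232)/(-99 - 14*3) = 19721/(85*(-99 - 42)) = (19721/85)/(-141) = (19721/85)*(-1/141) = -19721/11985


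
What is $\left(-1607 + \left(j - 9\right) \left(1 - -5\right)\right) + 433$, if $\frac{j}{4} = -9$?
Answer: $-1444$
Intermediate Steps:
$j = -36$ ($j = 4 \left(-9\right) = -36$)
$\left(-1607 + \left(j - 9\right) \left(1 - -5\right)\right) + 433 = \left(-1607 + \left(-36 - 9\right) \left(1 - -5\right)\right) + 433 = \left(-1607 - 45 \left(1 + 5\right)\right) + 433 = \left(-1607 - 270\right) + 433 = -1877 + 433 = -1444$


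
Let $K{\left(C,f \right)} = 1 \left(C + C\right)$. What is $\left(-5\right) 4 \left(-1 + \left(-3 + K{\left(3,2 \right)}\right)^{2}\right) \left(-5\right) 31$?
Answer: $24800$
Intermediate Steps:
$K{\left(C,f \right)} = 2 C$ ($K{\left(C,f \right)} = 1 \cdot 2 C = 2 C$)
$\left(-5\right) 4 \left(-1 + \left(-3 + K{\left(3,2 \right)}\right)^{2}\right) \left(-5\right) 31 = \left(-5\right) 4 \left(-1 + \left(-3 + 2 \cdot 3\right)^{2}\right) \left(-5\right) 31 = - 20 \left(-1 + \left(-3 + 6\right)^{2}\right) \left(-5\right) 31 = - 20 \left(-1 + 3^{2}\right) \left(-5\right) 31 = - 20 \left(-1 + 9\right) \left(-5\right) 31 = - 20 \cdot 8 \left(-5\right) 31 = \left(-20\right) \left(-40\right) 31 = 800 \cdot 31 = 24800$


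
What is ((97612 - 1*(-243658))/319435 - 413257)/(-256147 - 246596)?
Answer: 26401681705/32118742041 ≈ 0.82200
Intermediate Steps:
((97612 - 1*(-243658))/319435 - 413257)/(-256147 - 246596) = ((97612 + 243658)*(1/319435) - 413257)/(-502743) = (341270*(1/319435) - 413257)*(-1/502743) = (68254/63887 - 413257)*(-1/502743) = -26401681705/63887*(-1/502743) = 26401681705/32118742041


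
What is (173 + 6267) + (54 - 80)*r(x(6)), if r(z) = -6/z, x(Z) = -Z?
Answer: 6414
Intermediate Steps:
(173 + 6267) + (54 - 80)*r(x(6)) = (173 + 6267) + (54 - 80)*(-6/((-1*6))) = 6440 - (-156)/(-6) = 6440 - (-156)*(-1)/6 = 6440 - 26*1 = 6440 - 26 = 6414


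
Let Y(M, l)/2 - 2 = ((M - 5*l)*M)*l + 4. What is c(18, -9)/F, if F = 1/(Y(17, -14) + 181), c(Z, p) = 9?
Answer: -370971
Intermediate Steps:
Y(M, l) = 12 + 2*M*l*(M - 5*l) (Y(M, l) = 4 + 2*(((M - 5*l)*M)*l + 4) = 4 + 2*((M*(M - 5*l))*l + 4) = 4 + 2*(M*l*(M - 5*l) + 4) = 4 + 2*(4 + M*l*(M - 5*l)) = 4 + (8 + 2*M*l*(M - 5*l)) = 12 + 2*M*l*(M - 5*l))
F = -1/41219 (F = 1/((12 - 10*17*(-14)² + 2*(-14)*17²) + 181) = 1/((12 - 10*17*196 + 2*(-14)*289) + 181) = 1/((12 - 33320 - 8092) + 181) = 1/(-41400 + 181) = 1/(-41219) = -1/41219 ≈ -2.4261e-5)
c(18, -9)/F = 9/(-1/41219) = 9*(-41219) = -370971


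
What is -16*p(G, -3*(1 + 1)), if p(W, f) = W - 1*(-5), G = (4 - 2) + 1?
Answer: -128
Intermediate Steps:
G = 3 (G = 2 + 1 = 3)
p(W, f) = 5 + W (p(W, f) = W + 5 = 5 + W)
-16*p(G, -3*(1 + 1)) = -16*(5 + 3) = -16*8 = -128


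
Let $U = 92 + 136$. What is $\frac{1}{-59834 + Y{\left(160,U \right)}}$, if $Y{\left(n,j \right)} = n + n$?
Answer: $- \frac{1}{59514} \approx -1.6803 \cdot 10^{-5}$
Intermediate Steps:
$U = 228$
$Y{\left(n,j \right)} = 2 n$
$\frac{1}{-59834 + Y{\left(160,U \right)}} = \frac{1}{-59834 + 2 \cdot 160} = \frac{1}{-59834 + 320} = \frac{1}{-59514} = - \frac{1}{59514}$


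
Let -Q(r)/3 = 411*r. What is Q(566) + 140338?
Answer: -557540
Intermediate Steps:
Q(r) = -1233*r
Q(566) + 140338 = -1233*566 + 140338 = -697878 + 140338 = -557540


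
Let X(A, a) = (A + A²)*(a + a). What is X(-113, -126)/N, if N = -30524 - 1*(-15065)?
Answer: 1063104/5153 ≈ 206.31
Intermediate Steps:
N = -15459 (N = -30524 + 15065 = -15459)
X(A, a) = 2*a*(A + A²) (X(A, a) = (A + A²)*(2*a) = 2*a*(A + A²))
X(-113, -126)/N = (2*(-113)*(-126)*(1 - 113))/(-15459) = (2*(-113)*(-126)*(-112))*(-1/15459) = -3189312*(-1/15459) = 1063104/5153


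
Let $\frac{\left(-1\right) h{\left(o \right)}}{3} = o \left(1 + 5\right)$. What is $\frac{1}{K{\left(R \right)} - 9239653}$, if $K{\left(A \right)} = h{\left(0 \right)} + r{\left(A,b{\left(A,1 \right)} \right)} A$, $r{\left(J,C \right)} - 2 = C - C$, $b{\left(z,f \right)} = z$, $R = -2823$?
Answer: $- \frac{1}{9245299} \approx -1.0816 \cdot 10^{-7}$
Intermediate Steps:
$h{\left(o \right)} = - 18 o$ ($h{\left(o \right)} = - 3 o \left(1 + 5\right) = - 3 o 6 = - 3 \cdot 6 o = - 18 o$)
$r{\left(J,C \right)} = 2$ ($r{\left(J,C \right)} = 2 + \left(C - C\right) = 2 + 0 = 2$)
$K{\left(A \right)} = 2 A$ ($K{\left(A \right)} = \left(-18\right) 0 + 2 A = 0 + 2 A = 2 A$)
$\frac{1}{K{\left(R \right)} - 9239653} = \frac{1}{2 \left(-2823\right) - 9239653} = \frac{1}{-5646 - 9239653} = \frac{1}{-9245299} = - \frac{1}{9245299}$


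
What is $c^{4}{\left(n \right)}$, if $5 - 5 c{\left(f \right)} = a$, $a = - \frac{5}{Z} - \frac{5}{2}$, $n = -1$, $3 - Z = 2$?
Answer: $\frac{625}{16} \approx 39.063$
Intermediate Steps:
$Z = 1$ ($Z = 3 - 2 = 1$)
$a = - \frac{15}{2}$ ($a = - \frac{5}{1} - \frac{5}{2} = \left(-5\right) 1 - \frac{5}{2} = -5 - \frac{5}{2} = - \frac{15}{2} \approx -7.5$)
$c{\left(f \right)} = \frac{5}{2}$ ($c{\left(f \right)} = 1 - - \frac{3}{2} = 1 + \frac{3}{2} = \frac{5}{2}$)
$c^{4}{\left(n \right)} = \left(\frac{5}{2}\right)^{4} = \frac{625}{16}$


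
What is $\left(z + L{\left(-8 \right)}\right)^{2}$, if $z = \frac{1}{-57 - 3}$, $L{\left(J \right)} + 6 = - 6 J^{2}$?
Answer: $\frac{547606801}{3600} \approx 1.5211 \cdot 10^{5}$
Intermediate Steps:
$L{\left(J \right)} = -6 - 6 J^{2}$
$z = - \frac{1}{60}$ ($z = \frac{1}{-60} = - \frac{1}{60} \approx -0.016667$)
$\left(z + L{\left(-8 \right)}\right)^{2} = \left(- \frac{1}{60} - \left(6 + 6 \left(-8\right)^{2}\right)\right)^{2} = \left(- \frac{1}{60} - 390\right)^{2} = \left(- \frac{23401}{60}\right)^{2} = \frac{547606801}{3600}$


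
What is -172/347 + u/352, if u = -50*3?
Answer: -56297/61072 ≈ -0.92181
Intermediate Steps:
u = -150 (u = -50*3 = -150)
-172/347 + u/352 = -172/347 - 150/352 = -172*1/347 - 150*1/352 = -172/347 - 75/176 = -56297/61072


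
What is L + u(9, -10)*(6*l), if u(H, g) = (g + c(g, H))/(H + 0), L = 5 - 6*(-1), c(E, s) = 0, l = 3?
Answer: -9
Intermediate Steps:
L = 11 (L = 5 + 6 = 11)
u(H, g) = g/H (u(H, g) = (g + 0)/(H + 0) = g/H)
L + u(9, -10)*(6*l) = 11 + (-10/9)*(6*3) = 11 - 10*1/9*18 = 11 - 10/9*18 = 11 - 20 = -9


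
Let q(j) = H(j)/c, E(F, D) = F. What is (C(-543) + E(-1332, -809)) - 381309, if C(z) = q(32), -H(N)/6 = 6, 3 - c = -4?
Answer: -2678523/7 ≈ -3.8265e+5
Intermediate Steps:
c = 7 (c = 3 - 1*(-4) = 3 + 4 = 7)
H(N) = -36 (H(N) = -6*6 = -36)
q(j) = -36/7
C(z) = -36/7
(C(-543) + E(-1332, -809)) - 381309 = (-36/7 - 1332) - 381309 = -9360/7 - 381309 = -2678523/7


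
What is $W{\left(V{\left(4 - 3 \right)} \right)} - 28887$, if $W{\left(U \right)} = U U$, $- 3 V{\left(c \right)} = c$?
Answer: $- \frac{259982}{9} \approx -28887.0$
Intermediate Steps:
$V{\left(c \right)} = - \frac{c}{3}$
$W{\left(U \right)} = U^{2}$
$W{\left(V{\left(4 - 3 \right)} \right)} - 28887 = \left(- \frac{4 - 3}{3}\right)^{2} - 28887 = \left(\left(- \frac{1}{3}\right) 1\right)^{2} - 28887 = \left(- \frac{1}{3}\right)^{2} - 28887 = \frac{1}{9} - 28887 = - \frac{259982}{9}$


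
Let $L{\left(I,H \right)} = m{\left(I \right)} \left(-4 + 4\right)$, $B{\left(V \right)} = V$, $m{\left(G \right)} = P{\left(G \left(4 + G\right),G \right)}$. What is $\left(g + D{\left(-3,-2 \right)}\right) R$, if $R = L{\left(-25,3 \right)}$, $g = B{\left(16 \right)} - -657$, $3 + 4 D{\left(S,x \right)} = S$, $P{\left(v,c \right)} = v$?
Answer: $0$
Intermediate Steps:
$D{\left(S,x \right)} = - \frac{3}{4} + \frac{S}{4}$
$m{\left(G \right)} = G \left(4 + G\right)$
$g = 673$ ($g = 16 - -657 = 16 + 657 = 673$)
$L{\left(I,H \right)} = 0$ ($L{\left(I,H \right)} = I \left(4 + I\right) \left(-4 + 4\right) = I \left(4 + I\right) 0 = 0$)
$R = 0$
$\left(g + D{\left(-3,-2 \right)}\right) R = \left(673 + \left(- \frac{3}{4} + \frac{1}{4} \left(-3\right)\right)\right) 0 = \left(673 - \frac{3}{2}\right) 0 = \frac{1343}{2} \cdot 0 = 0$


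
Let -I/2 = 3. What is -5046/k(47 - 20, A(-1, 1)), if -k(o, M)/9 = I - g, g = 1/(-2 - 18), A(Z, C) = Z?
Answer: -33640/357 ≈ -94.230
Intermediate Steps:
I = -6 (I = -2*3 = -6)
g = -1/20 (g = 1/(-20) = -1/20 ≈ -0.050000)
k(o, M) = 1071/20 (k(o, M) = -9*(-6 - 1*(-1/20)) = -9*(-6 + 1/20) = -9*(-119/20) = 1071/20)
-5046/k(47 - 20, A(-1, 1)) = -5046/1071/20 = -5046*20/1071 = -33640/357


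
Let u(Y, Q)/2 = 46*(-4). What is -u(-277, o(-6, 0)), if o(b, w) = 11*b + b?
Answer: 368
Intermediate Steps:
o(b, w) = 12*b
u(Y, Q) = -368 (u(Y, Q) = 2*(46*(-4)) = 2*(-184) = -368)
-u(-277, o(-6, 0)) = -1*(-368) = 368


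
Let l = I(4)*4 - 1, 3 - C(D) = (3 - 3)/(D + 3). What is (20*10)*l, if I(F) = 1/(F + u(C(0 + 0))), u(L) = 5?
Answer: -1000/9 ≈ -111.11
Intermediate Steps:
C(D) = 3 (C(D) = 3 - (3 - 3)/(D + 3) = 3 - 0/(3 + D) = 3 - 1*0 = 3 + 0 = 3)
I(F) = 1/(5 + F) (I(F) = 1/(F + 5) = 1/(5 + F))
l = -5/9 (l = 4/(5 + 4) - 1 = 4/9 - 1 = -5/9 ≈ -0.55556)
(20*10)*l = (20*10)*(-5/9) = 200*(-5/9) = -1000/9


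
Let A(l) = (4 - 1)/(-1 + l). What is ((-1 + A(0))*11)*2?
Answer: -88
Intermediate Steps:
A(l) = 3/(-1 + l)
((-1 + A(0))*11)*2 = ((-1 + 3/(-1 + 0))*11)*2 = ((-1 + 3/(-1))*11)*2 = ((-1 + 3*(-1))*11)*2 = ((-1 - 3)*11)*2 = -4*11*2 = -44*2 = -88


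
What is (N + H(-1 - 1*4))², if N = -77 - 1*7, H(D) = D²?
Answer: 3481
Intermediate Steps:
N = -84 (N = -77 - 7 = -84)
(N + H(-1 - 1*4))² = (-84 + (-1 - 1*4)²)² = (-84 + (-1 - 4)²)² = (-84 + (-5)²)² = (-84 + 25)² = (-59)² = 3481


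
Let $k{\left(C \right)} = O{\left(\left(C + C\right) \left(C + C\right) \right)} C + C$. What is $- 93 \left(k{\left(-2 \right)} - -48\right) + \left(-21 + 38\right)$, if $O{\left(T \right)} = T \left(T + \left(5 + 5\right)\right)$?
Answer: $73115$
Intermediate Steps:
$O{\left(T \right)} = T \left(10 + T\right)$ ($O{\left(T \right)} = T \left(T + 10\right) = T \left(10 + T\right)$)
$k{\left(C \right)} = C + 4 C^{3} \left(10 + 4 C^{2}\right)$ ($k{\left(C \right)} = \left(C + C\right) \left(C + C\right) \left(10 + \left(C + C\right) \left(C + C\right)\right) C + C = 2 C 2 C \left(10 + 2 C 2 C\right) C + C = 4 C^{2} \left(10 + 4 C^{2}\right) C + C = 4 C^{3} \left(10 + 4 C^{2}\right) + C = C + 4 C^{3} \left(10 + 4 C^{2}\right)$)
$- 93 \left(k{\left(-2 \right)} - -48\right) + \left(-21 + 38\right) = - 93 \left(\left(-2 + 16 \left(-2\right)^{5} + 40 \left(-2\right)^{3}\right) - -48\right) + \left(-21 + 38\right) = - 93 \left(\left(-2 + 16 \left(-32\right) + 40 \left(-8\right)\right) + 48\right) + 17 = - 93 \left(\left(-2 - 512 - 320\right) + 48\right) + 17 = - 93 \left(-834 + 48\right) + 17 = \left(-93\right) \left(-786\right) + 17 = 73098 + 17 = 73115$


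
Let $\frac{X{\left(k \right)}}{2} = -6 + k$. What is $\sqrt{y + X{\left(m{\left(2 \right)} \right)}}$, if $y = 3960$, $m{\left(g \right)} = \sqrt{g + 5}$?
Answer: $\sqrt{3948 + 2 \sqrt{7}} \approx 62.875$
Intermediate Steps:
$m{\left(g \right)} = \sqrt{5 + g}$
$X{\left(k \right)} = -12 + 2 k$ ($X{\left(k \right)} = 2 \left(-6 + k\right) = -12 + 2 k$)
$\sqrt{y + X{\left(m{\left(2 \right)} \right)}} = \sqrt{3960 - \left(12 - 2 \sqrt{5 + 2}\right)} = \sqrt{3960 - \left(12 - 2 \sqrt{7}\right)} = \sqrt{3948 + 2 \sqrt{7}}$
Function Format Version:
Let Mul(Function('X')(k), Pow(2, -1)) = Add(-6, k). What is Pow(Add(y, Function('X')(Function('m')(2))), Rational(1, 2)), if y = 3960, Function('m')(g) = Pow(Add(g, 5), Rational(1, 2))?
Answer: Pow(Add(3948, Mul(2, Pow(7, Rational(1, 2)))), Rational(1, 2)) ≈ 62.875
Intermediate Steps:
Function('m')(g) = Pow(Add(5, g), Rational(1, 2))
Function('X')(k) = Add(-12, Mul(2, k)) (Function('X')(k) = Mul(2, Add(-6, k)) = Add(-12, Mul(2, k)))
Pow(Add(y, Function('X')(Function('m')(2))), Rational(1, 2)) = Pow(Add(3960, Add(-12, Mul(2, Pow(Add(5, 2), Rational(1, 2))))), Rational(1, 2)) = Pow(Add(3960, Add(-12, Mul(2, Pow(7, Rational(1, 2))))), Rational(1, 2)) = Pow(Add(3948, Mul(2, Pow(7, Rational(1, 2)))), Rational(1, 2))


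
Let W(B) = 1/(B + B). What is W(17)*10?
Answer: 5/17 ≈ 0.29412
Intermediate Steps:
W(B) = 1/(2*B)
W(17)*10 = ((½)/17)*10 = ((½)*(1/17))*10 = (1/34)*10 = 5/17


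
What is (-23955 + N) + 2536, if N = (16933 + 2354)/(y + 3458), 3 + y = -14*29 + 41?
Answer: -22055141/1030 ≈ -21413.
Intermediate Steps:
y = -368 (y = -3 + (-14*29 + 41) = -3 + (-406 + 41) = -3 - 365 = -368)
N = 6429/1030 (N = (16933 + 2354)/(-368 + 3458) = 19287/3090 = 19287*(1/3090) = 6429/1030 ≈ 6.2417)
(-23955 + N) + 2536 = (-23955 + 6429/1030) + 2536 = -24667221/1030 + 2536 = -22055141/1030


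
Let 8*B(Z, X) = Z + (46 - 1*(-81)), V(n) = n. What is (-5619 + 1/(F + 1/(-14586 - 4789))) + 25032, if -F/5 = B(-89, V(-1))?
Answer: 35732053277/1840629 ≈ 19413.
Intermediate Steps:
B(Z, X) = 127/8 + Z/8 (B(Z, X) = (Z + (46 - 1*(-81)))/8 = (Z + (46 + 81))/8 = (Z + 127)/8 = (127 + Z)/8 = 127/8 + Z/8)
F = -95/4 (F = -5*(127/8 + (⅛)*(-89)) = -5*(127/8 - 89/8) = -5*19/4 = -95/4 ≈ -23.750)
(-5619 + 1/(F + 1/(-14586 - 4789))) + 25032 = (-5619 + 1/(-95/4 + 1/(-14586 - 4789))) + 25032 = (-5619 + 1/(-95/4 + 1/(-19375))) + 25032 = (-5619 + 1/(-95/4 - 1/19375)) + 25032 = (-5619 + 1/(-1840629/77500)) + 25032 = (-5619 - 77500/1840629) + 25032 = -10342571851/1840629 + 25032 = 35732053277/1840629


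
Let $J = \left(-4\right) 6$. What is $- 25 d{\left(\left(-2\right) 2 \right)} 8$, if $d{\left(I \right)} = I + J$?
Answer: $5600$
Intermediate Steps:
$J = -24$
$d{\left(I \right)} = -24 + I$ ($d{\left(I \right)} = I - 24 = -24 + I$)
$- 25 d{\left(\left(-2\right) 2 \right)} 8 = - 25 \left(-24 - 4\right) 8 = \left(-25\right) \left(-28\right) 8 = 700 \cdot 8 = 5600$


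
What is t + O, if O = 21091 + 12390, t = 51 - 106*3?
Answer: 33214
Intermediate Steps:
t = -267 (t = 51 - 318 = -267)
O = 33481
t + O = -267 + 33481 = 33214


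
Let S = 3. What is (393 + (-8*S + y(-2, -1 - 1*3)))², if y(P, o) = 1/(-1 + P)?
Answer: 1223236/9 ≈ 1.3592e+5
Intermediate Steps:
(393 + (-8*S + y(-2, -1 - 1*3)))² = (393 + (-8*3 + 1/(-1 - 2)))² = (393 + (-24 + 1/(-3)))² = (393 + (-24 - ⅓))² = (393 - 73/3)² = (1106/3)² = 1223236/9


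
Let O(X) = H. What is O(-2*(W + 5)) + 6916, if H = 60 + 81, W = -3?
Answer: 7057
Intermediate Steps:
H = 141
O(X) = 141
O(-2*(W + 5)) + 6916 = 141 + 6916 = 7057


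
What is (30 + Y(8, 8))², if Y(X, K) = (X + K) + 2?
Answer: 2304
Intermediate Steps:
Y(X, K) = 2 + K + X (Y(X, K) = (K + X) + 2 = 2 + K + X)
(30 + Y(8, 8))² = (30 + (2 + 8 + 8))² = (30 + 18)² = 48² = 2304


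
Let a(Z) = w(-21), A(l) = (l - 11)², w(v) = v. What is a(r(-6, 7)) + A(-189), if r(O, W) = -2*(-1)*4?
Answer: 39979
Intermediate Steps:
r(O, W) = 8 (r(O, W) = 2*4 = 8)
A(l) = (-11 + l)²
a(Z) = -21
a(r(-6, 7)) + A(-189) = -21 + (-11 - 189)² = -21 + (-200)² = -21 + 40000 = 39979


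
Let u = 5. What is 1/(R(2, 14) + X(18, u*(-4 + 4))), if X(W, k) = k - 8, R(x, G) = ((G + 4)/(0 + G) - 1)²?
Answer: -49/388 ≈ -0.12629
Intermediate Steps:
R(x, G) = (-1 + (4 + G)/G)² (R(x, G) = ((4 + G)/G - 1)² = (-1 + (4 + G)/G)²)
X(W, k) = -8 + k
1/(R(2, 14) + X(18, u*(-4 + 4))) = 1/(16/14² + (-8 + 5*(-4 + 4))) = 1/(16*(1/196) + (-8 + 5*0)) = 1/(4/49 + (-8 + 0)) = 1/(4/49 - 8) = 1/(-388/49) = -49/388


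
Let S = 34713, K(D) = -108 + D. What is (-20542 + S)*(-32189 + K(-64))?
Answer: -458587731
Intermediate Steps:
(-20542 + S)*(-32189 + K(-64)) = (-20542 + 34713)*(-32189 + (-108 - 64)) = 14171*(-32189 - 172) = 14171*(-32361) = -458587731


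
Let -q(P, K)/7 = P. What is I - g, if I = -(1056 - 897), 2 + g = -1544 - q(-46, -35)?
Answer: 1709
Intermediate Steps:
q(P, K) = -7*P
g = -1868 (g = -2 + (-1544 - (-7)*(-46)) = -2 + (-1544 - 1*322) = -2 + (-1544 - 322) = -2 - 1866 = -1868)
I = -159 (I = -1*159 = -159)
I - g = -159 - 1*(-1868) = -159 + 1868 = 1709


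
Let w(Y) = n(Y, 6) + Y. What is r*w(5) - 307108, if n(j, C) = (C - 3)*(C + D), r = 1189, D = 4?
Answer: -265493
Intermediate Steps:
n(j, C) = (-3 + C)*(4 + C) (n(j, C) = (C - 3)*(C + 4) = (-3 + C)*(4 + C))
w(Y) = 30 + Y (w(Y) = (-12 + 6 + 6²) + Y = (-12 + 6 + 36) + Y = 30 + Y)
r*w(5) - 307108 = 1189*(30 + 5) - 307108 = 1189*35 - 307108 = 41615 - 307108 = -265493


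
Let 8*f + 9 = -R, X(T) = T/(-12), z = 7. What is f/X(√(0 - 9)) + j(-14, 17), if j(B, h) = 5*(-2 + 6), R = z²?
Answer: 20 - 29*I ≈ 20.0 - 29.0*I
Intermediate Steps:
X(T) = -T/12 (X(T) = T*(-1/12) = -T/12)
R = 49 (R = 7² = 49)
j(B, h) = 20 (j(B, h) = 5*4 = 20)
f = -29/4 (f = -9/8 + (-1*49)/8 = -9/8 + (⅛)*(-49) = -9/8 - 49/8 = -29/4 ≈ -7.2500)
f/X(√(0 - 9)) + j(-14, 17) = -29*(-12/√(0 - 9))/4 + 20 = -29*4*I/4 + 20 = -29*I + 20 = 20 - 29*I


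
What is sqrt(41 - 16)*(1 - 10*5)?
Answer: -245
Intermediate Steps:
sqrt(41 - 16)*(1 - 10*5) = sqrt(25)*(1 - 50) = 5*(-49) = -245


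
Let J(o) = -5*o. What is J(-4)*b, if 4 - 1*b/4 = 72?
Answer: -5440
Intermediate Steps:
b = -272 (b = 16 - 4*72 = 16 - 288 = -272)
J(-4)*b = -5*(-4)*(-272) = 20*(-272) = -5440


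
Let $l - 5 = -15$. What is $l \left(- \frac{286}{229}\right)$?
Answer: $\frac{2860}{229} \approx 12.489$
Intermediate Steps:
$l = -10$ ($l = 5 - 15 = -10$)
$l \left(- \frac{286}{229}\right) = - 10 \left(- \frac{286}{229}\right) = - 10 \left(\left(-286\right) \frac{1}{229}\right) = \left(-10\right) \left(- \frac{286}{229}\right) = \frac{2860}{229}$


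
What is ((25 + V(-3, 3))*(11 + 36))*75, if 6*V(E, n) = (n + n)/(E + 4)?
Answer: 91650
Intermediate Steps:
V(E, n) = n/(3*(4 + E)) (V(E, n) = ((n + n)/(E + 4))/6 = ((2*n)/(4 + E))/6 = (2*n/(4 + E))/6 = n/(3*(4 + E)))
((25 + V(-3, 3))*(11 + 36))*75 = ((25 + (1/3)*3/(4 - 3))*(11 + 36))*75 = ((25 + (1/3)*3/1)*47)*75 = ((25 + (1/3)*3*1)*47)*75 = ((25 + 1)*47)*75 = (26*47)*75 = 1222*75 = 91650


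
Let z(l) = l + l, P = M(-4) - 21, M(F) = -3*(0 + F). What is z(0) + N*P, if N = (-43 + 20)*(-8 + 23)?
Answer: 3105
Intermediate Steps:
M(F) = -3*F
N = -345 (N = -23*15 = -345)
P = -9 (P = -3*(-4) - 21 = 12 - 21 = -9)
z(l) = 2*l
z(0) + N*P = 2*0 - 345*(-9) = 0 + 3105 = 3105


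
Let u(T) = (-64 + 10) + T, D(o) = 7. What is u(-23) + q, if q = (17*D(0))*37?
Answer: 4326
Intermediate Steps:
q = 4403 (q = (17*7)*37 = 119*37 = 4403)
u(T) = -54 + T
u(-23) + q = (-54 - 23) + 4403 = -77 + 4403 = 4326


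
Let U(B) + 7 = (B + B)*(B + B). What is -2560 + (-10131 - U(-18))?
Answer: -13980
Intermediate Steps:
U(B) = -7 + 4*B² (U(B) = -7 + (B + B)*(B + B) = -7 + (2*B)*(2*B) = -7 + 4*B²)
-2560 + (-10131 - U(-18)) = -2560 + (-10131 - (-7 + 4*(-18)²)) = -2560 + (-10131 - (-7 + 4*324)) = -2560 + (-10131 - (-7 + 1296)) = -2560 + (-10131 - 1*1289) = -2560 + (-10131 - 1289) = -2560 - 11420 = -13980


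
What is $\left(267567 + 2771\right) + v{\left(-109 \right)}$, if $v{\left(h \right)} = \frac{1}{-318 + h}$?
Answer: $\frac{115434325}{427} \approx 2.7034 \cdot 10^{5}$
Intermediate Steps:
$\left(267567 + 2771\right) + v{\left(-109 \right)} = \left(267567 + 2771\right) + \frac{1}{-318 - 109} = 270338 + \frac{1}{-427} = 270338 - \frac{1}{427} = \frac{115434325}{427}$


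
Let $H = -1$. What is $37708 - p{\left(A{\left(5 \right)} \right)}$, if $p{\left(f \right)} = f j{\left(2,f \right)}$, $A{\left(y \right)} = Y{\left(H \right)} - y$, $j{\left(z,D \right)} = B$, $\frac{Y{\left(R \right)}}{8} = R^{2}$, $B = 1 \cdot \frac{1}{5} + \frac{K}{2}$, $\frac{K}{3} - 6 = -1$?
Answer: $\frac{376849}{10} \approx 37685.0$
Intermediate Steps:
$K = 15$ ($K = 18 + 3 \left(-1\right) = 18 - 3 = 15$)
$B = \frac{77}{10}$ ($B = 1 \cdot \frac{1}{5} + \frac{15}{2} = 1 \cdot \frac{1}{5} + 15 \cdot \frac{1}{2} = \frac{1}{5} + \frac{15}{2} = \frac{77}{10} \approx 7.7$)
$Y{\left(R \right)} = 8 R^{2}$
$j{\left(z,D \right)} = \frac{77}{10}$
$A{\left(y \right)} = 8 - y$ ($A{\left(y \right)} = 8 \left(-1\right)^{2} - y = 8 \cdot 1 - y = 8 - y$)
$p{\left(f \right)} = \frac{77 f}{10}$ ($p{\left(f \right)} = f \frac{77}{10} = \frac{77 f}{10}$)
$37708 - p{\left(A{\left(5 \right)} \right)} = 37708 - \frac{77 \left(8 - 5\right)}{10} = 37708 - \frac{77}{10} \cdot 3 = 37708 - \frac{231}{10} = \frac{376849}{10}$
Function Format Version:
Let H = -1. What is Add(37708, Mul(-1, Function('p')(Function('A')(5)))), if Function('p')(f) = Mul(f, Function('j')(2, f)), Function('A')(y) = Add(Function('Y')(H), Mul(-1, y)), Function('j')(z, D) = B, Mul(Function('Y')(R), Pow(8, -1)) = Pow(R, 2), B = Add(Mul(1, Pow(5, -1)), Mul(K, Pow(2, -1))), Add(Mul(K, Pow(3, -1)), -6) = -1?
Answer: Rational(376849, 10) ≈ 37685.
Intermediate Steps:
K = 15 (K = Add(18, Mul(3, -1)) = Add(18, -3) = 15)
B = Rational(77, 10) (B = Add(Mul(1, Pow(5, -1)), Mul(15, Pow(2, -1))) = Add(Mul(1, Rational(1, 5)), Mul(15, Rational(1, 2))) = Add(Rational(1, 5), Rational(15, 2)) = Rational(77, 10) ≈ 7.7000)
Function('Y')(R) = Mul(8, Pow(R, 2))
Function('j')(z, D) = Rational(77, 10)
Function('A')(y) = Add(8, Mul(-1, y)) (Function('A')(y) = Add(Mul(8, Pow(-1, 2)), Mul(-1, y)) = Add(Mul(8, 1), Mul(-1, y)) = Add(8, Mul(-1, y)))
Function('p')(f) = Mul(Rational(77, 10), f) (Function('p')(f) = Mul(f, Rational(77, 10)) = Mul(Rational(77, 10), f))
Add(37708, Mul(-1, Function('p')(Function('A')(5)))) = Add(37708, Mul(-1, Mul(Rational(77, 10), Add(8, Mul(-1, 5))))) = Add(37708, Mul(-1, Mul(Rational(77, 10), Add(8, -5)))) = Add(37708, Mul(-1, Mul(Rational(77, 10), 3))) = Add(37708, Mul(-1, Rational(231, 10))) = Add(37708, Rational(-231, 10)) = Rational(376849, 10)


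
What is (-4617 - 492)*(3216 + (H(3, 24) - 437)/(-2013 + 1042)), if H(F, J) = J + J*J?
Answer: -15953225457/971 ≈ -1.6430e+7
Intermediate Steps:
H(F, J) = J + J²
(-4617 - 492)*(3216 + (H(3, 24) - 437)/(-2013 + 1042)) = (-4617 - 492)*(3216 + (24*(1 + 24) - 437)/(-2013 + 1042)) = -5109*(3216 + (24*25 - 437)/(-971)) = -5109*(3216 + (600 - 437)*(-1/971)) = -5109*(3216 + 163*(-1/971)) = -5109*(3216 - 163/971) = -5109*3122573/971 = -15953225457/971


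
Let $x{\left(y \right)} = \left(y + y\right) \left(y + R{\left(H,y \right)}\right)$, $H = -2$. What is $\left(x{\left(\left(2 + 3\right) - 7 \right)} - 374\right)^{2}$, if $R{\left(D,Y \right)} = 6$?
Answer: $152100$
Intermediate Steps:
$x{\left(y \right)} = 2 y \left(6 + y\right)$ ($x{\left(y \right)} = \left(y + y\right) \left(y + 6\right) = 2 y \left(6 + y\right)$)
$\left(x{\left(\left(2 + 3\right) - 7 \right)} - 374\right)^{2} = \left(2 \left(\left(2 + 3\right) - 7\right) \left(6 + \left(\left(2 + 3\right) - 7\right)\right) - 374\right)^{2} = \left(2 \left(5 - 7\right) \left(6 + \left(5 - 7\right)\right) - 374\right)^{2} = \left(2 \left(-2\right) \left(6 - 2\right) - 374\right)^{2} = \left(2 \left(-2\right) 4 - 374\right)^{2} = \left(-16 - 374\right)^{2} = \left(-390\right)^{2} = 152100$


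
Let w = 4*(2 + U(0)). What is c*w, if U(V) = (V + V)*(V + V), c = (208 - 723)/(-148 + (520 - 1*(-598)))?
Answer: -412/97 ≈ -4.2474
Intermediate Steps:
c = -103/194 (c = -515/(-148 + (520 + 598)) = -515/(-148 + 1118) = -515/970 = -515*1/970 = -103/194 ≈ -0.53093)
U(V) = 4*V**2 (U(V) = (2*V)*(2*V) = 4*V**2)
w = 8 (w = 4*(2 + 4*0**2) = 4*(2 + 4*0) = 4*(2 + 0) = 4*2 = 8)
c*w = -103/194*8 = -412/97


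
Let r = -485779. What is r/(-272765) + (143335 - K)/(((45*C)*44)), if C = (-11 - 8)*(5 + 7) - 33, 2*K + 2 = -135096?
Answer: 9675954868/7047974835 ≈ 1.3729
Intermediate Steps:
K = -67549 (K = -1 + (½)*(-135096) = -1 - 67548 = -67549)
C = -261 (C = -19*12 - 33 = -228 - 33 = -261)
r/(-272765) + (143335 - K)/(((45*C)*44)) = -485779/(-272765) + (143335 - 1*(-67549))/(((45*(-261))*44)) = -485779*(-1/272765) + (143335 + 67549)/((-11745*44)) = 485779/272765 + 210884/(-516780) = 485779/272765 + 210884*(-1/516780) = 485779/272765 - 52721/129195 = 9675954868/7047974835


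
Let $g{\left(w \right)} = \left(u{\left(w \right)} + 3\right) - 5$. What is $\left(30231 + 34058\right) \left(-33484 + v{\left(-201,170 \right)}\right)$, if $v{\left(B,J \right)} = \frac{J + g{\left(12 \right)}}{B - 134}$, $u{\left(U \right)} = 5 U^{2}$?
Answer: $- \frac{721195802092}{335} \approx -2.1528 \cdot 10^{9}$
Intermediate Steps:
$g{\left(w \right)} = -2 + 5 w^{2}$ ($g{\left(w \right)} = \left(5 w^{2} + 3\right) - 5 = \left(3 + 5 w^{2}\right) - 5 = -2 + 5 w^{2}$)
$v{\left(B,J \right)} = \frac{718 + J}{-134 + B}$ ($v{\left(B,J \right)} = \frac{J - \left(2 - 5 \cdot 12^{2}\right)}{B - 134} = \frac{J + \left(-2 + 5 \cdot 144\right)}{B - 134} = \frac{J + \left(-2 + 720\right)}{-134 + B} = \frac{J + 718}{-134 + B} = \frac{718 + J}{-134 + B}$)
$\left(30231 + 34058\right) \left(-33484 + v{\left(-201,170 \right)}\right) = \left(30231 + 34058\right) \left(-33484 + \frac{718 + 170}{-134 - 201}\right) = 64289 \left(-33484 + \frac{1}{-335} \cdot 888\right) = 64289 \left(-33484 - \frac{888}{335}\right) = 64289 \left(- \frac{11218028}{335}\right) = - \frac{721195802092}{335}$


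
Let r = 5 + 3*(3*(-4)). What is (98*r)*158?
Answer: -480004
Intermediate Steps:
r = -31 (r = 5 + 3*(-12) = 5 - 36 = -31)
(98*r)*158 = (98*(-31))*158 = -3038*158 = -480004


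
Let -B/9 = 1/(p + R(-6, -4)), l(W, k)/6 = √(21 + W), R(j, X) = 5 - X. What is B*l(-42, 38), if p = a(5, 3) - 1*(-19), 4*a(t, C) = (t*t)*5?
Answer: -72*I*√21/79 ≈ -4.1765*I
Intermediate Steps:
a(t, C) = 5*t²/4 (a(t, C) = ((t*t)*5)/4 = (t²*5)/4 = (5*t²)/4 = 5*t²/4)
p = 201/4 (p = (5/4)*5² - 1*(-19) = (5/4)*25 + 19 = 125/4 + 19 = 201/4 ≈ 50.250)
l(W, k) = 6*√(21 + W)
B = -12/79 (B = -9/(201/4 + (5 - 1*(-4))) = -9/(201/4 + (5 + 4)) = -9/(201/4 + 9) = -9/237/4 = -9*4/237 = -12/79 ≈ -0.15190)
B*l(-42, 38) = -72*√(21 - 42)/79 = -72*√(-21)/79 = -72*I*√21/79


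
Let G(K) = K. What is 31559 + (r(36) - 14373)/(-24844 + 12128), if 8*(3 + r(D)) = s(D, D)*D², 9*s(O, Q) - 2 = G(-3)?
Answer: 200659319/6358 ≈ 31560.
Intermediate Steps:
s(O, Q) = -⅑ (s(O, Q) = 2/9 + (⅑)*(-3) = 2/9 - ⅓ = -⅑)
r(D) = -3 - D²/72 (r(D) = -3 + (-D²/9)/8 = -3 - D²/72)
31559 + (r(36) - 14373)/(-24844 + 12128) = 31559 + ((-3 - 1/72*36²) - 14373)/(-24844 + 12128) = 31559 + ((-3 - 1/72*1296) - 14373)/(-12716) = 31559 + ((-3 - 18) - 14373)*(-1/12716) = 31559 + (-21 - 14373)*(-1/12716) = 31559 - 14394*(-1/12716) = 31559 + 7197/6358 = 200659319/6358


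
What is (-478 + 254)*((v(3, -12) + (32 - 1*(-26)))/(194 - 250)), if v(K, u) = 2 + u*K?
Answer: 96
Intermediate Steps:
v(K, u) = 2 + K*u
(-478 + 254)*((v(3, -12) + (32 - 1*(-26)))/(194 - 250)) = (-478 + 254)*(((2 + 3*(-12)) + (32 - 1*(-26)))/(194 - 250)) = -224*((2 - 36) + (32 + 26))/(-56) = -224*(-34 + 58)*(-1)/56 = -5376*(-1)/56 = -224*(-3/7) = 96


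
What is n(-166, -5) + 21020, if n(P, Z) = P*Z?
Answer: 21850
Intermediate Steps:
n(-166, -5) + 21020 = -166*(-5) + 21020 = 830 + 21020 = 21850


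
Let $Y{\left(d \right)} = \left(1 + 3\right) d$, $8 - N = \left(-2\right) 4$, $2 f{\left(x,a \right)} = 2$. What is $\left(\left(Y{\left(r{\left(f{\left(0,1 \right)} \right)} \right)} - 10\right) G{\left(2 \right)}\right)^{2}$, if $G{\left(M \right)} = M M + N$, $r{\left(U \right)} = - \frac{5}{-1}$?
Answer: $40000$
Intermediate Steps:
$f{\left(x,a \right)} = 1$ ($f{\left(x,a \right)} = \frac{1}{2} \cdot 2 = 1$)
$N = 16$ ($N = 8 - \left(-2\right) 4 = 8 - -8 = 8 + 8 = 16$)
$r{\left(U \right)} = 5$ ($r{\left(U \right)} = \left(-5\right) \left(-1\right) = 5$)
$Y{\left(d \right)} = 4 d$
$G{\left(M \right)} = 16 + M^{2}$ ($G{\left(M \right)} = M M + 16 = M^{2} + 16 = 16 + M^{2}$)
$\left(\left(Y{\left(r{\left(f{\left(0,1 \right)} \right)} \right)} - 10\right) G{\left(2 \right)}\right)^{2} = \left(\left(4 \cdot 5 - 10\right) \left(16 + 2^{2}\right)\right)^{2} = \left(\left(20 - 10\right) \left(16 + 4\right)\right)^{2} = \left(10 \cdot 20\right)^{2} = 200^{2} = 40000$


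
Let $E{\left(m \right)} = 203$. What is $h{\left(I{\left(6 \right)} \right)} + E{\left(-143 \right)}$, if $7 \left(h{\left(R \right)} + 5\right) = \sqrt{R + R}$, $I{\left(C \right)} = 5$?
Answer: $198 + \frac{\sqrt{10}}{7} \approx 198.45$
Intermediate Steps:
$h{\left(R \right)} = -5 + \frac{\sqrt{2} \sqrt{R}}{7}$ ($h{\left(R \right)} = -5 + \frac{\sqrt{R + R}}{7} = -5 + \frac{\sqrt{2 R}}{7} = -5 + \frac{\sqrt{2} \sqrt{R}}{7}$)
$h{\left(I{\left(6 \right)} \right)} + E{\left(-143 \right)} = \left(-5 + \frac{\sqrt{2} \sqrt{5}}{7}\right) + 203 = \left(-5 + \frac{\sqrt{10}}{7}\right) + 203 = 198 + \frac{\sqrt{10}}{7}$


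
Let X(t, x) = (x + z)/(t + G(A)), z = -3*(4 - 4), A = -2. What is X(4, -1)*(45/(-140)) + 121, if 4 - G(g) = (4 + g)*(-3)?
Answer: 47441/392 ≈ 121.02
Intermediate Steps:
G(g) = 16 + 3*g (G(g) = 4 - (4 + g)*(-3) = 4 - (-12 - 3*g) = 4 + (12 + 3*g) = 16 + 3*g)
z = 0 (z = -3*0 = 0)
X(t, x) = x/(10 + t) (X(t, x) = (x + 0)/(t + (16 + 3*(-2))) = x/(t + (16 - 6)) = x/(t + 10) = x/(10 + t))
X(4, -1)*(45/(-140)) + 121 = (-1/(10 + 4))*(45/(-140)) + 121 = (-1/14)*(45*(-1/140)) + 121 = -1*1/14*(-9/28) + 121 = -1/14*(-9/28) + 121 = 9/392 + 121 = 47441/392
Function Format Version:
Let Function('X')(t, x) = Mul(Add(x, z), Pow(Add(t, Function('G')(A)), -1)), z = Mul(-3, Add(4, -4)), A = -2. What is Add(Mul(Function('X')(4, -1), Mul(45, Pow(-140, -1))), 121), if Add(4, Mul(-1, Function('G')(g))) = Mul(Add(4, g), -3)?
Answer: Rational(47441, 392) ≈ 121.02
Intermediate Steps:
Function('G')(g) = Add(16, Mul(3, g)) (Function('G')(g) = Add(4, Mul(-1, Mul(Add(4, g), -3))) = Add(4, Mul(-1, Add(-12, Mul(-3, g)))) = Add(4, Add(12, Mul(3, g))) = Add(16, Mul(3, g)))
z = 0 (z = Mul(-3, 0) = 0)
Function('X')(t, x) = Mul(x, Pow(Add(10, t), -1)) (Function('X')(t, x) = Mul(Add(x, 0), Pow(Add(t, Add(16, Mul(3, -2))), -1)) = Mul(x, Pow(Add(t, Add(16, -6)), -1)) = Mul(x, Pow(Add(t, 10), -1)) = Mul(x, Pow(Add(10, t), -1)))
Add(Mul(Function('X')(4, -1), Mul(45, Pow(-140, -1))), 121) = Add(Mul(Mul(-1, Pow(Add(10, 4), -1)), Mul(45, Pow(-140, -1))), 121) = Add(Mul(Mul(-1, Pow(14, -1)), Mul(45, Rational(-1, 140))), 121) = Add(Mul(Mul(-1, Rational(1, 14)), Rational(-9, 28)), 121) = Add(Mul(Rational(-1, 14), Rational(-9, 28)), 121) = Add(Rational(9, 392), 121) = Rational(47441, 392)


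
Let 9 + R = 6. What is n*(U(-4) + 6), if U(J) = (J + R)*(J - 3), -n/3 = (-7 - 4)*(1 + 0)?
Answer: 1815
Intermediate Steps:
R = -3 (R = -9 + 6 = -3)
n = 33 (n = -3*(-7 - 4)*(1 + 0) = -(-33) = -3*(-11) = 33)
U(J) = (-3 + J)² (U(J) = (J - 3)*(J - 3) = (-3 + J)*(-3 + J) = (-3 + J)²)
n*(U(-4) + 6) = 33*((9 + (-4)² - 6*(-4)) + 6) = 33*((9 + 16 + 24) + 6) = 33*(49 + 6) = 33*55 = 1815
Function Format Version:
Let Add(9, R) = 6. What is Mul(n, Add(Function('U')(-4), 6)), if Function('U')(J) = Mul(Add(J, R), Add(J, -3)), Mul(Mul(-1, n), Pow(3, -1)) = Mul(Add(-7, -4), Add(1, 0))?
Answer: 1815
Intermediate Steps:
R = -3 (R = Add(-9, 6) = -3)
n = 33 (n = Mul(-3, Mul(Add(-7, -4), Add(1, 0))) = Mul(-3, Mul(-11, 1)) = Mul(-3, -11) = 33)
Function('U')(J) = Pow(Add(-3, J), 2) (Function('U')(J) = Mul(Add(J, -3), Add(J, -3)) = Mul(Add(-3, J), Add(-3, J)) = Pow(Add(-3, J), 2))
Mul(n, Add(Function('U')(-4), 6)) = Mul(33, Add(Add(9, Pow(-4, 2), Mul(-6, -4)), 6)) = Mul(33, Add(Add(9, 16, 24), 6)) = Mul(33, Add(49, 6)) = Mul(33, 55) = 1815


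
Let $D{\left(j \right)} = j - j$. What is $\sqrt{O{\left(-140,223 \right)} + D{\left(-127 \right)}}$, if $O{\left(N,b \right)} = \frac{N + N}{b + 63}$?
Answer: $\frac{2 i \sqrt{5005}}{143} \approx 0.98946 i$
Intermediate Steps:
$O{\left(N,b \right)} = \frac{2 N}{63 + b}$
$D{\left(j \right)} = 0$
$\sqrt{O{\left(-140,223 \right)} + D{\left(-127 \right)}} = \sqrt{2 \left(-140\right) \frac{1}{63 + 223} + 0} = \sqrt{2 \left(-140\right) \frac{1}{286} + 0} = \sqrt{- \frac{140}{143} + 0} = \sqrt{- \frac{140}{143}} = \frac{2 i \sqrt{5005}}{143}$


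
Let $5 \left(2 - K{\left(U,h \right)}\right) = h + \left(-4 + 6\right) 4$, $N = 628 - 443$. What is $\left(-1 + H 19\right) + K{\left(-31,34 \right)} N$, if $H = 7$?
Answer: $-1052$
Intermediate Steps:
$N = 185$ ($N = 628 - 443 = 185$)
$K{\left(U,h \right)} = \frac{2}{5} - \frac{h}{5}$ ($K{\left(U,h \right)} = 2 - \frac{h + \left(-4 + 6\right) 4}{5} = 2 - \frac{h + 2 \cdot 4}{5} = 2 - \frac{h + 8}{5} = 2 - \frac{8 + h}{5} = 2 - \left(\frac{8}{5} + \frac{h}{5}\right) = \frac{2}{5} - \frac{h}{5}$)
$\left(-1 + H 19\right) + K{\left(-31,34 \right)} N = \left(-1 + 7 \cdot 19\right) + \left(\frac{2}{5} - \frac{34}{5}\right) 185 = \left(-1 + 133\right) + \left(\frac{2}{5} - \frac{34}{5}\right) 185 = 132 - 1184 = -1052$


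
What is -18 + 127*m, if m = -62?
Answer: -7892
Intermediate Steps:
-18 + 127*m = -18 + 127*(-62) = -18 - 7874 = -7892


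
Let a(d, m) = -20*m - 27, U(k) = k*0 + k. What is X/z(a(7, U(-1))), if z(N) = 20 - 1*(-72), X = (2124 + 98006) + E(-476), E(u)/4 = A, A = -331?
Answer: 49403/46 ≈ 1074.0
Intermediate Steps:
U(k) = k (U(k) = 0 + k = k)
E(u) = -1324 (E(u) = 4*(-331) = -1324)
a(d, m) = -27 - 20*m
X = 98806 (X = (2124 + 98006) - 1324 = 100130 - 1324 = 98806)
z(N) = 92 (z(N) = 20 + 72 = 92)
X/z(a(7, U(-1))) = 98806/92 = 98806*(1/92) = 49403/46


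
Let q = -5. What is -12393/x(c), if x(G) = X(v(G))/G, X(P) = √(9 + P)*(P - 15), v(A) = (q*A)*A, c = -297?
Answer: 408969*I*√12251/3602284040 ≈ 0.012566*I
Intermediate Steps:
v(A) = -5*A² (v(A) = (-5*A)*A = -5*A²)
X(P) = √(9 + P)*(-15 + P)
x(G) = √(9 - 5*G²)*(-15 - 5*G²)/G (x(G) = (√(9 - 5*G²)*(-15 - 5*G²))/G = √(9 - 5*G²)*(-15 - 5*G²)/G)
-12393/x(c) = -12393*(-297/(5*(-3 - 1*(-297)²)*√(9 - 5*(-297)²))) = -12393*(-297/(5*(-3 - 1*88209)*√(9 - 5*88209))) = -12393*(-297/(5*(-3 - 88209)*√(9 - 441045))) = -12393*(-33*I*√12251/3602284040) = -(-408969)*I*√12251/3602284040 = 408969*I*√12251/3602284040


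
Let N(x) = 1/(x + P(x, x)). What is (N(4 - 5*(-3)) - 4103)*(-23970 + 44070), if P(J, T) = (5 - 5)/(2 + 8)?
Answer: -1566915600/19 ≈ -8.2469e+7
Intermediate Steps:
P(J, T) = 0 (P(J, T) = 0/10 = 0*(1/10) = 0)
N(x) = 1/x (N(x) = 1/(x + 0) = 1/x)
(N(4 - 5*(-3)) - 4103)*(-23970 + 44070) = (1/(4 - 5*(-3)) - 4103)*(-23970 + 44070) = (1/(4 + 15) - 4103)*20100 = (1/19 - 4103)*20100 = -77956/19*20100 = -1566915600/19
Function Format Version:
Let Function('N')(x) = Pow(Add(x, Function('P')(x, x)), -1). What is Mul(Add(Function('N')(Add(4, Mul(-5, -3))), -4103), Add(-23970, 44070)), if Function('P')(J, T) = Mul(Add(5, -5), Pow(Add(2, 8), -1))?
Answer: Rational(-1566915600, 19) ≈ -8.2469e+7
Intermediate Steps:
Function('P')(J, T) = 0 (Function('P')(J, T) = Mul(0, Pow(10, -1)) = Mul(0, Rational(1, 10)) = 0)
Function('N')(x) = Pow(x, -1) (Function('N')(x) = Pow(Add(x, 0), -1) = Pow(x, -1))
Mul(Add(Function('N')(Add(4, Mul(-5, -3))), -4103), Add(-23970, 44070)) = Mul(Add(Pow(Add(4, Mul(-5, -3)), -1), -4103), Add(-23970, 44070)) = Mul(Add(Pow(Add(4, 15), -1), -4103), 20100) = Mul(Add(Pow(19, -1), -4103), 20100) = Mul(Add(Rational(1, 19), -4103), 20100) = Mul(Rational(-77956, 19), 20100) = Rational(-1566915600, 19)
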